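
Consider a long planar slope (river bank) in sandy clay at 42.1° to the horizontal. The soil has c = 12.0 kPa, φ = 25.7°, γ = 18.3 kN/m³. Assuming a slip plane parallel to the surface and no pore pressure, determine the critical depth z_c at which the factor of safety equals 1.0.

Setting FS = 1.00 in FS = [c + γz cos²β tanφ] / [γz sinβ cosβ] and solving for z:
z = c / [γ cosβ (FS·sinβ − cosβ·tanφ)]
  = 12.0 / [18.3·cos42.1°·(1.00·sin42.1° − cos42.1°·tan25.7°)]
  = 12.0 / [18.3·0.7420·(1.00·0.6704 − 0.7420·0.4813)]
  = 12.0 / 4.2545 = 2.821 m

z_c = 2.82 m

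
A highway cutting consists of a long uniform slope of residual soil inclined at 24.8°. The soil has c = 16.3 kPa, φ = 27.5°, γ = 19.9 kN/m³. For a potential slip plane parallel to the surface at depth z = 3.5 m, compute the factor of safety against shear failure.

For an infinite slope with a slip plane parallel to the surface (no pore pressure): FS = [c + γz cos²β tanφ] / [γz sinβ cosβ].
γz = 19.9·3.5 = 69.65 kN/m²
Numerator = 16.3 + 69.65·cos²24.8°·tan27.5° = 16.3 + 69.65·0.8241·0.5206 = 46.178 kPa
Denominator = 69.65·sin24.8°·cos24.8° = 69.65·0.4195·0.9078 = 26.521 kPa
FS = 46.178 / 26.521 = 1.741

FS = 1.74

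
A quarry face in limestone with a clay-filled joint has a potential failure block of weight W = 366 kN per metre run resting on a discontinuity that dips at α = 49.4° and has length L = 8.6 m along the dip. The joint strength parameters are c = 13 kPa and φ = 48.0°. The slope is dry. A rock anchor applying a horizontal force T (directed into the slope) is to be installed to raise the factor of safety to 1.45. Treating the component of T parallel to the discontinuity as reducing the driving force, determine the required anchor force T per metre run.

Resolving forces along and normal to the sliding plane, with the horizontal anchor force T adding T·sinα to the effective normal force and T·cosα acting up the plane against the driving force:
FS = [cL + (W cosα + T sinα) tanφ] / [W sinα − T cosα]
Without the anchor: N' = 238.2 kN/m, driving T_d = 277.9 kN/m, resisting R = 13·8.6 + 238.2·tan48.0° = 376.3 kN/m, FS = 1.35.
Setting FS = 1.45 and solving for T:
1.45·(277.9 − T cos49.4°) = 376.3 + T sin49.4°·tan48.0°
T·(sin49.4°·tan48.0° + 1.45·cos49.4°) = 1.45·277.9 − 376.3
T·(0.7593·1.1106 + 1.45·0.6508) = 402.9 − 376.3 = 26.6
T·1.7869 = 26.6
T = 14.9 kN/m

T = 15 kN/m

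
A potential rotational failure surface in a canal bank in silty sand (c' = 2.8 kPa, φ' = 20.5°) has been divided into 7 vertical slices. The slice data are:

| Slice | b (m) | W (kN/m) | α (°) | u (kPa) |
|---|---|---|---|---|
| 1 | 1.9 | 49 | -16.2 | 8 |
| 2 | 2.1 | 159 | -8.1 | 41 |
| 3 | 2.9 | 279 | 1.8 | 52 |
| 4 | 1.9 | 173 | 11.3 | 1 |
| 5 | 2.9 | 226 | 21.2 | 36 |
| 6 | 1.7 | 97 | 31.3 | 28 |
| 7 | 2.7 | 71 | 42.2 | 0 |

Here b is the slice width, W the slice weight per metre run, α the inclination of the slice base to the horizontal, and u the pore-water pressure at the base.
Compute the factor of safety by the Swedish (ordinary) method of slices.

FS = 1.42

Ordinary method of slices: FS = Σ[c'·Δl_i + (W_i cosα_i − u_i·Δl_i)·tanφ'] / Σ W_i sinα_i, with Δl_i = b_i / cosα_i.
Slice 1: Δl = 1.9/cos(-16.2°) = 1.979 m; N'_1 = 49·cos(-16.2°) − 8·1.979 = 31.2; c'Δl = 5.54; W sinα = -13.7
Slice 2: Δl = 2.1/cos(-8.1°) = 2.121 m; N'_2 = 159·cos(-8.1°) − 41·2.121 = 70.4; c'Δl = 5.94; W sinα = -22.4
Slice 3: Δl = 2.9/cos1.8° = 2.901 m; N'_3 = 279·cos1.8° − 52·2.901 = 128.0; c'Δl = 8.12; W sinα = 8.8
Slice 4: Δl = 1.9/cos11.3° = 1.938 m; N'_4 = 173·cos11.3° − 1·1.938 = 167.7; c'Δl = 5.43; W sinα = 33.9
Slice 5: Δl = 2.9/cos21.2° = 3.111 m; N'_5 = 226·cos21.2° − 36·3.111 = 98.7; c'Δl = 8.71; W sinα = 81.7
Slice 6: Δl = 1.7/cos31.3° = 1.990 m; N'_6 = 97·cos31.3° − 28·1.990 = 27.2; c'Δl = 5.57; W sinα = 50.4
Slice 7: Δl = 2.7/cos42.2° = 3.645 m; N'_7 = 71·cos42.2° − 0·3.645 = 52.6; c'Δl = 10.21; W sinα = 47.7
Σc'Δl = 49.5 kN/m; ΣN' = 575.9 kN/m; ΣW sinα = 186.4 kN/m
Resisting = 49.5 + 575.9·tan20.5° = 49.5 + 215.3 = 264.8 kN/m
FS = 264.8 / 186.4 = 1.421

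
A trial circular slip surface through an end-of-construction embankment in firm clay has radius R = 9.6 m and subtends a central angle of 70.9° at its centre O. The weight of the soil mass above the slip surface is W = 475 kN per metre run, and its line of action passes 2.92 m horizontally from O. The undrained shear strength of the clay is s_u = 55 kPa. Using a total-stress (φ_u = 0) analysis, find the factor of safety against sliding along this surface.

FS = 4.52

Taking moments about the centre O, the resisting moment is provided by the undrained shear strength acting along the arc:
Arc length L_a = R·θ = 9.6·(70.9°·π/180) = 9.6·1.2374 = 11.88 m
M_R = s_u·L_a·R = 55·11.88·9.6 = 6272.3 kN·m/m
M_D = W·d = 475·2.92 = 1387.0 kN·m/m
FS = M_R / M_D = 6272.3 / 1387.0 = 4.522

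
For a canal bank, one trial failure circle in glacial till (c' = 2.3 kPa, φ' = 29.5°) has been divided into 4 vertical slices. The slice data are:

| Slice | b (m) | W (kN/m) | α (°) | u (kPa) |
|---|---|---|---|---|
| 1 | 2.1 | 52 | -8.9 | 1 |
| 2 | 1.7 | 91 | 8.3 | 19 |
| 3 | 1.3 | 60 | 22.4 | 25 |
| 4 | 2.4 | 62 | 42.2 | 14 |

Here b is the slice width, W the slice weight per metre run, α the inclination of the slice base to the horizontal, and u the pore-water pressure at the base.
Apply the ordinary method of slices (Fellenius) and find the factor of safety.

FS = 1.32

Ordinary method of slices: FS = Σ[c'·Δl_i + (W_i cosα_i − u_i·Δl_i)·tanφ'] / Σ W_i sinα_i, with Δl_i = b_i / cosα_i.
Slice 1: Δl = 2.1/cos(-8.9°) = 2.126 m; N'_1 = 52·cos(-8.9°) − 1·2.126 = 49.2; c'Δl = 4.89; W sinα = -8.0
Slice 2: Δl = 1.7/cos8.3° = 1.718 m; N'_2 = 91·cos8.3° − 19·1.718 = 57.4; c'Δl = 3.95; W sinα = 13.1
Slice 3: Δl = 1.3/cos22.4° = 1.406 m; N'_3 = 60·cos22.4° − 25·1.406 = 20.3; c'Δl = 3.23; W sinα = 22.9
Slice 4: Δl = 2.4/cos42.2° = 3.240 m; N'_4 = 62·cos42.2° − 14·3.240 = 0.6; c'Δl = 7.45; W sinα = 41.6
Σc'Δl = 19.5 kN/m; ΣN' = 127.5 kN/m; ΣW sinα = 69.6 kN/m
Resisting = 19.5 + 127.5·tan29.5° = 19.5 + 72.2 = 91.7 kN/m
FS = 91.7 / 69.6 = 1.317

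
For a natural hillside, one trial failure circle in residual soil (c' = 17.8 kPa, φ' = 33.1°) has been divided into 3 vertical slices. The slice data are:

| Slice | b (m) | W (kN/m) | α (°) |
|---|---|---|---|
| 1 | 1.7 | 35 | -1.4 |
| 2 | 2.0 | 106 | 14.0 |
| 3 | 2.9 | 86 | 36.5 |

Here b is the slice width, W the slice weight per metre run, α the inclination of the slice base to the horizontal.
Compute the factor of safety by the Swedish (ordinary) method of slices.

FS = 3.50

Ordinary method of slices: FS = Σ[c'·Δl_i + (W_i cosα_i)·tanφ'] / Σ W_i sinα_i, with Δl_i = b_i / cosα_i.
Slice 1: Δl = 1.7/cos(-1.4°) = 1.701 m; N'_1 = 35·cos(-1.4°) = 35.0; c'Δl = 30.27; W sinα = -0.9
Slice 2: Δl = 2.0/cos14.0° = 2.061 m; N'_2 = 106·cos14.0° = 102.9; c'Δl = 36.69; W sinα = 25.6
Slice 3: Δl = 2.9/cos36.5° = 3.608 m; N'_3 = 86·cos36.5° = 69.1; c'Δl = 64.22; W sinα = 51.2
Σc'Δl = 131.2 kN/m; ΣN' = 207.0 kN/m; ΣW sinα = 75.9 kN/m
Resisting = 131.2 + 207.0·tan33.1° = 131.2 + 134.9 = 266.1 kN/m
FS = 266.1 / 75.9 = 3.504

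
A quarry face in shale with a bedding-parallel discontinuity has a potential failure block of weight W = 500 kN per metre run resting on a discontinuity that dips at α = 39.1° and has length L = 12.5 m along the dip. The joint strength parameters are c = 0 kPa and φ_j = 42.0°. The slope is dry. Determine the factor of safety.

FS = 1.11

Resolving the block weight along and normal to the plane and applying the Mohr–Coulomb strength on the joint:
N' = W cosα = 500·cos39.1° = 388.0 kN/m
Driving force T = W sinα = 500·sin39.1° = 315.3 kN/m
Resisting force R = c·L + N'·tanφ_j = 0·12.5 + 388.0·tan42.0° = 0.0 + 349.4 = 349.4 kN/m
FS = R / T = 349.4 / 315.3 = 1.108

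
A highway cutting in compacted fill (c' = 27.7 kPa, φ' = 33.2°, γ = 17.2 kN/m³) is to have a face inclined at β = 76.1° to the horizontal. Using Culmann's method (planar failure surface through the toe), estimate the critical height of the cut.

H_c = 19.56 m

Culmann's analysis gives the critical failure plane at α_cr = (β + φ')/2 = (76.1 + 33.2)/2 = 54.6°, and the critical height
H_c = (4c'/γ) · sinβ cosφ' / [1 − cos(β − φ')]
    = (4·27.7/17.2) · sin76.1°·cos33.2° / [1 − cos(42.9°)]
    = 6.442 · 0.9707·0.8368 / [1 − 0.7325]
    = 6.442 · 0.8123 / 0.2675
    = 19.56 m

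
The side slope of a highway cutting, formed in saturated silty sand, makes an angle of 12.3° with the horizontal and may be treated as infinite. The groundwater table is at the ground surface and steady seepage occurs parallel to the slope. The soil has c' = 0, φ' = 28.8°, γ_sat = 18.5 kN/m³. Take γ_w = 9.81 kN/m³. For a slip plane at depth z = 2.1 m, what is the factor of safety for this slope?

With seepage parallel to the slope and the water table at the surface, the effective normal stress on the slip plane uses the buoyant unit weight γ' = γ_sat − γ_w while the driving shear stress uses γ_sat:
FS = [c' + γ' z cos²β tanφ'] / [γ_sat z sinβ cosβ]
(For c' = 0 this reduces to FS = (γ'/γ_sat)·tanφ'/tanβ.)
γ' = 18.5 − 9.81 = 8.69 kN/m³
Numerator = 0.0 + 8.69·2.1·cos²12.3°·tan28.8° = 0.0 + 8.69·2.1·0.9546·0.5498 = 9.577 kPa
Denominator = 18.5·2.1·sin12.3°·cos12.3° = 18.5·2.1·0.2130·0.9770 = 8.086 kPa
FS = 9.577 / 8.086 = 1.184

FS = 1.18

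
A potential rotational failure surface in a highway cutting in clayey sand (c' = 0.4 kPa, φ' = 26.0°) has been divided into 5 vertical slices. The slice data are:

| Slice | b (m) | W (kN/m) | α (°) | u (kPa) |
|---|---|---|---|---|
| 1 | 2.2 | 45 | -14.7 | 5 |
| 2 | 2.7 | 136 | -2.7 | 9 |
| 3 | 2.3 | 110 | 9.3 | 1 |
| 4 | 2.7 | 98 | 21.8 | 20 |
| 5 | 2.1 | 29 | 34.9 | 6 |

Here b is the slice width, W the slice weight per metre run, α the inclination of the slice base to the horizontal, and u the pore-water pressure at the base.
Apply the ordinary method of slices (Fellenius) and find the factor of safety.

FS = 2.78

Ordinary method of slices: FS = Σ[c'·Δl_i + (W_i cosα_i − u_i·Δl_i)·tanφ'] / Σ W_i sinα_i, with Δl_i = b_i / cosα_i.
Slice 1: Δl = 2.2/cos(-14.7°) = 2.274 m; N'_1 = 45·cos(-14.7°) − 5·2.274 = 32.2; c'Δl = 0.91; W sinα = -11.4
Slice 2: Δl = 2.7/cos(-2.7°) = 2.703 m; N'_2 = 136·cos(-2.7°) − 9·2.703 = 111.5; c'Δl = 1.08; W sinα = -6.4
Slice 3: Δl = 2.3/cos9.3° = 2.331 m; N'_3 = 110·cos9.3° − 1·2.331 = 106.2; c'Δl = 0.93; W sinα = 17.8
Slice 4: Δl = 2.7/cos21.8° = 2.908 m; N'_4 = 98·cos21.8° − 20·2.908 = 32.8; c'Δl = 1.16; W sinα = 36.4
Slice 5: Δl = 2.1/cos34.9° = 2.561 m; N'_5 = 29·cos34.9° − 6·2.561 = 8.4; c'Δl = 1.02; W sinα = 16.6
Σc'Δl = 5.1 kN/m; ΣN' = 291.2 kN/m; ΣW sinα = 52.9 kN/m
Resisting = 5.1 + 291.2·tan26.0° = 5.1 + 142.0 = 147.1 kN/m
FS = 147.1 / 52.9 = 2.779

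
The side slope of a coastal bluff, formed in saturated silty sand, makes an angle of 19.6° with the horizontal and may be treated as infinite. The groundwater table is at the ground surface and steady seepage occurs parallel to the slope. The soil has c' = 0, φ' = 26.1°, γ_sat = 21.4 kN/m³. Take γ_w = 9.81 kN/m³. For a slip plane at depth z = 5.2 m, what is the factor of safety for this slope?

FS = 0.75

With seepage parallel to the slope and the water table at the surface, the effective normal stress on the slip plane uses the buoyant unit weight γ' = γ_sat − γ_w while the driving shear stress uses γ_sat:
FS = [c' + γ' z cos²β tanφ'] / [γ_sat z sinβ cosβ]
(For c' = 0 this reduces to FS = (γ'/γ_sat)·tanφ'/tanβ.)
γ' = 21.4 − 9.81 = 11.59 kN/m³
Numerator = 0.0 + 11.59·5.2·cos²19.6°·tan26.1° = 0.0 + 11.59·5.2·0.8875·0.4899 = 26.203 kPa
Denominator = 21.4·5.2·sin19.6°·cos19.6° = 21.4·5.2·0.3355·0.9421 = 35.166 kPa
FS = 26.203 / 35.166 = 0.745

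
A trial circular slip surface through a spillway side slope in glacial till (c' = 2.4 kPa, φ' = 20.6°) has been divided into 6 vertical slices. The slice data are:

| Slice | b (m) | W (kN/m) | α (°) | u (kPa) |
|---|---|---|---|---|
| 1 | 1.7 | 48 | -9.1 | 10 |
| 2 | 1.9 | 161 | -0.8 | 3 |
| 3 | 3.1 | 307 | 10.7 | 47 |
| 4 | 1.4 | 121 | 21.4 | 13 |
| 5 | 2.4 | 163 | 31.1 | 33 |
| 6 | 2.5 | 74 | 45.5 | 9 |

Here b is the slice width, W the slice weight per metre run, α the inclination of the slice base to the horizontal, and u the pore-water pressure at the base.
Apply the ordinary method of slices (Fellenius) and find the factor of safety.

FS = 0.98

Ordinary method of slices: FS = Σ[c'·Δl_i + (W_i cosα_i − u_i·Δl_i)·tanφ'] / Σ W_i sinα_i, with Δl_i = b_i / cosα_i.
Slice 1: Δl = 1.7/cos(-9.1°) = 1.722 m; N'_1 = 48·cos(-9.1°) − 10·1.722 = 30.2; c'Δl = 4.13; W sinα = -7.6
Slice 2: Δl = 1.9/cos(-0.8°) = 1.900 m; N'_2 = 161·cos(-0.8°) − 3·1.900 = 155.3; c'Δl = 4.56; W sinα = -2.2
Slice 3: Δl = 3.1/cos10.7° = 3.155 m; N'_3 = 307·cos10.7° − 47·3.155 = 153.4; c'Δl = 7.57; W sinα = 57.0
Slice 4: Δl = 1.4/cos21.4° = 1.504 m; N'_4 = 121·cos21.4° − 13·1.504 = 93.1; c'Δl = 3.61; W sinα = 44.2
Slice 5: Δl = 2.4/cos31.1° = 2.803 m; N'_5 = 163·cos31.1° − 33·2.803 = 47.1; c'Δl = 6.73; W sinα = 84.2
Slice 6: Δl = 2.5/cos45.5° = 3.567 m; N'_6 = 74·cos45.5° − 9·3.567 = 19.8; c'Δl = 8.56; W sinα = 52.8
Σc'Δl = 35.2 kN/m; ΣN' = 498.8 kN/m; ΣW sinα = 228.3 kN/m
Resisting = 35.2 + 498.8·tan20.6° = 35.2 + 187.5 = 222.6 kN/m
FS = 222.6 / 228.3 = 0.975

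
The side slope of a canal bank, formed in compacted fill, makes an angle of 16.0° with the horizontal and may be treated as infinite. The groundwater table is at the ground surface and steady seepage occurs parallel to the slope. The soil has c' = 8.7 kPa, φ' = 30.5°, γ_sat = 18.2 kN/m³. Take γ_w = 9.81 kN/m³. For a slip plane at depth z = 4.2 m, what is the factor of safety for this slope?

FS = 1.38

With seepage parallel to the slope and the water table at the surface, the effective normal stress on the slip plane uses the buoyant unit weight γ' = γ_sat − γ_w while the driving shear stress uses γ_sat:
FS = [c' + γ' z cos²β tanφ'] / [γ_sat z sinβ cosβ]
γ' = 18.2 − 9.81 = 8.39 kN/m³
Numerator = 8.7 + 8.39·4.2·cos²16.0°·tan30.5° = 8.7 + 8.39·4.2·0.9240·0.5890 = 27.880 kPa
Denominator = 18.2·4.2·sin16.0°·cos16.0° = 18.2·4.2·0.2756·0.9613 = 20.254 kPa
FS = 27.880 / 20.254 = 1.377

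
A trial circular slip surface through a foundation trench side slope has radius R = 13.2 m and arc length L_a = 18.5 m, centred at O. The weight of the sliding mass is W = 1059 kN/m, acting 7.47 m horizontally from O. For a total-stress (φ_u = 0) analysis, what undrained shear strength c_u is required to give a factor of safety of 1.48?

c_u = 47.9 kPa

FS = c_u·L_a·R / (W·d), so c_u = FS·W·d / (L_a·R).
c_u = 1.48·1059·7.47 / (18.50·13.2) = 11707.9 / 244.20 = 47.94 kPa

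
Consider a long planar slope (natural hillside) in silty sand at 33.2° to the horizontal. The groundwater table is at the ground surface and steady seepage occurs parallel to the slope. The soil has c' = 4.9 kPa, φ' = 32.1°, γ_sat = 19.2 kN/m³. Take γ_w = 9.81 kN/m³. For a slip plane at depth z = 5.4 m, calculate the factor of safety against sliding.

With seepage parallel to the slope and the water table at the surface, the effective normal stress on the slip plane uses the buoyant unit weight γ' = γ_sat − γ_w while the driving shear stress uses γ_sat:
FS = [c' + γ' z cos²β tanφ'] / [γ_sat z sinβ cosβ]
γ' = 19.2 − 9.81 = 9.39 kN/m³
Numerator = 4.9 + 9.39·5.4·cos²33.2°·tan32.1° = 4.9 + 9.39·5.4·0.7002·0.6273 = 27.171 kPa
Denominator = 19.2·5.4·sin33.2°·cos33.2° = 19.2·5.4·0.5476·0.8368 = 47.504 kPa
FS = 27.171 / 47.504 = 0.572

FS = 0.57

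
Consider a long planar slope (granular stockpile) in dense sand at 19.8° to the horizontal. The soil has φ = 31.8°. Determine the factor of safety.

FS = 1.72

For a dry cohesionless infinite slope the factor of safety is FS = tanφ / tanβ.
FS = tan31.8° / tan19.8° = 0.6200 / 0.3600 = 1.722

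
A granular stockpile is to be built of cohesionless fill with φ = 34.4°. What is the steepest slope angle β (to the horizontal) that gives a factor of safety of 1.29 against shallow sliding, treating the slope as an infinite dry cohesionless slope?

β = 28.0°

For an infinite dry cohesionless slope FS = tanφ/tanβ, so tanβ = tanφ / FS.
tanβ = tan34.4° / 1.29 = 0.6847 / 1.29 = 0.5308
β = arctan(0.5308) = 27.96°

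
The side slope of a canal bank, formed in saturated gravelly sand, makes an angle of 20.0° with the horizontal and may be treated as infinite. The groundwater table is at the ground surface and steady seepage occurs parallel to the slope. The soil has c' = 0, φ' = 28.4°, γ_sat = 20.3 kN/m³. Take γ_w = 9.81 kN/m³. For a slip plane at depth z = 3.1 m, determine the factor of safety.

With seepage parallel to the slope and the water table at the surface, the effective normal stress on the slip plane uses the buoyant unit weight γ' = γ_sat − γ_w while the driving shear stress uses γ_sat:
FS = [c' + γ' z cos²β tanφ'] / [γ_sat z sinβ cosβ]
(For c' = 0 this reduces to FS = (γ'/γ_sat)·tanφ'/tanβ.)
γ' = 20.3 − 9.81 = 10.49 kN/m³
Numerator = 0.0 + 10.49·3.1·cos²20.0°·tan28.4° = 0.0 + 10.49·3.1·0.8830·0.5407 = 15.526 kPa
Denominator = 20.3·3.1·sin20.0°·cos20.0° = 20.3·3.1·0.3420·0.9397 = 20.225 kPa
FS = 15.526 / 20.225 = 0.768

FS = 0.77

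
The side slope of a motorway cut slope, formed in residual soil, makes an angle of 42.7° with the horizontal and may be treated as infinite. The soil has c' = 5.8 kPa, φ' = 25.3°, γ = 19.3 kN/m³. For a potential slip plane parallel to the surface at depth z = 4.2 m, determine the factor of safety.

For an infinite slope with a slip plane parallel to the surface (no pore pressure): FS = [c' + γz cos²β tanφ'] / [γz sinβ cosβ].
γz = 19.3·4.2 = 81.06 kN/m²
Numerator = 5.8 + 81.06·cos²42.7°·tan25.3° = 5.8 + 81.06·0.5401·0.4727 = 26.495 kPa
Denominator = 81.06·sin42.7°·cos42.7° = 81.06·0.6782·0.7349 = 40.399 kPa
FS = 26.495 / 40.399 = 0.656

FS = 0.66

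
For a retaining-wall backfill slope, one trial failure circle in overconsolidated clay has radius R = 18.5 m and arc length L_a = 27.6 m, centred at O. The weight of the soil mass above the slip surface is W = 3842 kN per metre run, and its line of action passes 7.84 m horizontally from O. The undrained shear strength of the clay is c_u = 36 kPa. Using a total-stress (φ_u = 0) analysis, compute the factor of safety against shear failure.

Taking moments about the centre O, the resisting moment is provided by the undrained shear strength acting along the arc:
M_R = c_u·L_a·R = 36·27.60·18.5 = 18381.6 kN·m/m
M_D = W·d = 3842·7.84 = 30121.3 kN·m/m
FS = M_R / M_D = 18381.6 / 30121.3 = 0.610

FS = 0.61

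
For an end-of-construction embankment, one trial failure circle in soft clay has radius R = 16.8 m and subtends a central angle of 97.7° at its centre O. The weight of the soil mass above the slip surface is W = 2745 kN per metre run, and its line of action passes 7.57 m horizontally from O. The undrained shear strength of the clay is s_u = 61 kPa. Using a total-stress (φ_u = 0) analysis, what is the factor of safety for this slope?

FS = 1.41

Taking moments about the centre O, the resisting moment is provided by the undrained shear strength acting along the arc:
Arc length L_a = R·θ = 16.8·(97.7°·π/180) = 16.8·1.7052 = 28.65 m
M_R = s_u·L_a·R = 61·28.65·16.8 = 29357.6 kN·m/m
M_D = W·d = 2745·7.57 = 20779.7 kN·m/m
FS = M_R / M_D = 29357.6 / 20779.7 = 1.413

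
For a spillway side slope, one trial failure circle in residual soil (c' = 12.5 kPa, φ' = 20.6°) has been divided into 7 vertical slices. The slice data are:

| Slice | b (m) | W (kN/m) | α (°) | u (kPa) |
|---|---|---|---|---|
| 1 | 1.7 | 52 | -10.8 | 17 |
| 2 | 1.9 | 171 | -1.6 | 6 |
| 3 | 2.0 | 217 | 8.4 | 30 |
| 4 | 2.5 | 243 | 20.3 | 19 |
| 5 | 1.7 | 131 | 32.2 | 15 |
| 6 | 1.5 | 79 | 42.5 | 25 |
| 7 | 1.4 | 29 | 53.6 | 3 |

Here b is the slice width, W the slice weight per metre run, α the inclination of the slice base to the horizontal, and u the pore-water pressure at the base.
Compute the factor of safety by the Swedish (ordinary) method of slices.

FS = 1.67

Ordinary method of slices: FS = Σ[c'·Δl_i + (W_i cosα_i − u_i·Δl_i)·tanφ'] / Σ W_i sinα_i, with Δl_i = b_i / cosα_i.
Slice 1: Δl = 1.7/cos(-10.8°) = 1.731 m; N'_1 = 52·cos(-10.8°) − 17·1.731 = 21.7; c'Δl = 21.63; W sinα = -9.7
Slice 2: Δl = 1.9/cos(-1.6°) = 1.901 m; N'_2 = 171·cos(-1.6°) − 6·1.901 = 159.5; c'Δl = 23.76; W sinα = -4.8
Slice 3: Δl = 2.0/cos8.4° = 2.022 m; N'_3 = 217·cos8.4° − 30·2.022 = 154.0; c'Δl = 25.27; W sinα = 31.7
Slice 4: Δl = 2.5/cos20.3° = 2.666 m; N'_4 = 243·cos20.3° − 19·2.666 = 177.3; c'Δl = 33.32; W sinα = 84.3
Slice 5: Δl = 1.7/cos32.2° = 2.009 m; N'_5 = 131·cos32.2° − 15·2.009 = 80.7; c'Δl = 25.11; W sinα = 69.8
Slice 6: Δl = 1.5/cos42.5° = 2.035 m; N'_6 = 79·cos42.5° − 25·2.035 = 7.4; c'Δl = 25.43; W sinα = 53.4
Slice 7: Δl = 1.4/cos53.6° = 2.359 m; N'_7 = 29·cos53.6° − 3·2.359 = 10.1; c'Δl = 29.49; W sinα = 23.3
Σc'Δl = 184.0 kN/m; ΣN' = 610.7 kN/m; ΣW sinα = 248.0 kN/m
Resisting = 184.0 + 610.7·tan20.6° = 184.0 + 229.5 = 413.6 kN/m
FS = 413.6 / 248.0 = 1.668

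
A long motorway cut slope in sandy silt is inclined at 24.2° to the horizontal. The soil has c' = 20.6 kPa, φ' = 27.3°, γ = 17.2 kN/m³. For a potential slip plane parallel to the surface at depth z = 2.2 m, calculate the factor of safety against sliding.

FS = 2.60

For an infinite slope with a slip plane parallel to the surface (no pore pressure): FS = [c' + γz cos²β tanφ'] / [γz sinβ cosβ].
γz = 17.2·2.2 = 37.84 kN/m²
Numerator = 20.6 + 37.84·cos²24.2°·tan27.3° = 20.6 + 37.84·0.8320·0.5161 = 36.849 kPa
Denominator = 37.84·sin24.2°·cos24.2° = 37.84·0.4099·0.9121 = 14.148 kPa
FS = 36.849 / 14.148 = 2.604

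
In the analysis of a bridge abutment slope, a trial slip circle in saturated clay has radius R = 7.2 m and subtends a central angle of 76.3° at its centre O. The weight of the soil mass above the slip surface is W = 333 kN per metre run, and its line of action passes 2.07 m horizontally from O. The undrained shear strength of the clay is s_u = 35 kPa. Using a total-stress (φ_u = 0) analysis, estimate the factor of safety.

Taking moments about the centre O, the resisting moment is provided by the undrained shear strength acting along the arc:
Arc length L_a = R·θ = 7.2·(76.3°·π/180) = 7.2·1.3317 = 9.59 m
M_R = s_u·L_a·R = 35·9.59·7.2 = 2416.2 kN·m/m
M_D = W·d = 333·2.07 = 689.3 kN·m/m
FS = M_R / M_D = 2416.2 / 689.3 = 3.505

FS = 3.51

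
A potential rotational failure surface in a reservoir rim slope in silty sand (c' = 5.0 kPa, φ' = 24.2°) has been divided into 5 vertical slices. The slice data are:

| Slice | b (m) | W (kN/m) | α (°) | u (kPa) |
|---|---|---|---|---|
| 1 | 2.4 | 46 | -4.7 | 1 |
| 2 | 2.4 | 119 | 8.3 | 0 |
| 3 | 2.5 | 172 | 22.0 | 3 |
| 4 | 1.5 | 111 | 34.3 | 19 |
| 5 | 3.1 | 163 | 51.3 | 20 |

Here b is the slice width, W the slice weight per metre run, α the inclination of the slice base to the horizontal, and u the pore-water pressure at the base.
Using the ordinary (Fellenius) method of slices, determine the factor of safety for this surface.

FS = 0.89

Ordinary method of slices: FS = Σ[c'·Δl_i + (W_i cosα_i − u_i·Δl_i)·tanφ'] / Σ W_i sinα_i, with Δl_i = b_i / cosα_i.
Slice 1: Δl = 2.4/cos(-4.7°) = 2.408 m; N'_1 = 46·cos(-4.7°) − 1·2.408 = 43.4; c'Δl = 12.04; W sinα = -3.8
Slice 2: Δl = 2.4/cos8.3° = 2.425 m; N'_2 = 119·cos8.3° − 0·2.425 = 117.8; c'Δl = 12.13; W sinα = 17.2
Slice 3: Δl = 2.5/cos22.0° = 2.696 m; N'_3 = 172·cos22.0° − 3·2.696 = 151.4; c'Δl = 13.48; W sinα = 64.4
Slice 4: Δl = 1.5/cos34.3° = 1.816 m; N'_4 = 111·cos34.3° − 19·1.816 = 57.2; c'Δl = 9.08; W sinα = 62.6
Slice 5: Δl = 3.1/cos51.3° = 4.958 m; N'_5 = 163·cos51.3° − 20·4.958 = 2.8; c'Δl = 24.79; W sinα = 127.2
Σc'Δl = 71.5 kN/m; ΣN' = 372.5 kN/m; ΣW sinα = 267.6 kN/m
Resisting = 71.5 + 372.5·tan24.2° = 71.5 + 167.4 = 238.9 kN/m
FS = 238.9 / 267.6 = 0.893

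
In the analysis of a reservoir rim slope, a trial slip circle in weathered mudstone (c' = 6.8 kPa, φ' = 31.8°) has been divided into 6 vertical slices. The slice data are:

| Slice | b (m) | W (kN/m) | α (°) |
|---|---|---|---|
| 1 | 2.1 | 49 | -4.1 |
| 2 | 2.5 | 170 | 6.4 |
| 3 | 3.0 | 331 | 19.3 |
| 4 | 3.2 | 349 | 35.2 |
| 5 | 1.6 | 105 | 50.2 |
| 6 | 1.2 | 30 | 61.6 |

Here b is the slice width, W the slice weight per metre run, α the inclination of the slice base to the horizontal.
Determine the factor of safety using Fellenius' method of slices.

Ordinary method of slices: FS = Σ[c'·Δl_i + (W_i cosα_i)·tanφ'] / Σ W_i sinα_i, with Δl_i = b_i / cosα_i.
Slice 1: Δl = 2.1/cos(-4.1°) = 2.105 m; N'_1 = 49·cos(-4.1°) = 48.9; c'Δl = 14.32; W sinα = -3.5
Slice 2: Δl = 2.5/cos6.4° = 2.516 m; N'_2 = 170·cos6.4° = 168.9; c'Δl = 17.11; W sinα = 18.9
Slice 3: Δl = 3.0/cos19.3° = 3.179 m; N'_3 = 331·cos19.3° = 312.4; c'Δl = 21.61; W sinα = 109.4
Slice 4: Δl = 3.2/cos35.2° = 3.916 m; N'_4 = 349·cos35.2° = 285.2; c'Δl = 26.63; W sinα = 201.2
Slice 5: Δl = 1.6/cos50.2° = 2.500 m; N'_5 = 105·cos50.2° = 67.2; c'Δl = 17.00; W sinα = 80.7
Slice 6: Δl = 1.2/cos61.6° = 2.523 m; N'_6 = 30·cos61.6° = 14.3; c'Δl = 17.16; W sinα = 26.4
Σc'Δl = 113.8 kN/m; ΣN' = 896.9 kN/m; ΣW sinα = 433.1 kN/m
Resisting = 113.8 + 896.9·tan31.8° = 113.8 + 556.1 = 669.9 kN/m
FS = 669.9 / 433.1 = 1.547

FS = 1.55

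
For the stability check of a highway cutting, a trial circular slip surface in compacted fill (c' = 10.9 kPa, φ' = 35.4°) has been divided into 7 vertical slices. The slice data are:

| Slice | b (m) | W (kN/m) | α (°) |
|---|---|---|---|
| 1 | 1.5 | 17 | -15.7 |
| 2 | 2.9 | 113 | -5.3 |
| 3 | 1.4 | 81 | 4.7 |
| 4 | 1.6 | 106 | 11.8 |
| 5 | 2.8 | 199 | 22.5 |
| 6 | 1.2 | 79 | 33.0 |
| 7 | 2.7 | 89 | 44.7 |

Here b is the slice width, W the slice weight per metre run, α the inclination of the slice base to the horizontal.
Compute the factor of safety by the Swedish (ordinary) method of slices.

Ordinary method of slices: FS = Σ[c'·Δl_i + (W_i cosα_i)·tanφ'] / Σ W_i sinα_i, with Δl_i = b_i / cosα_i.
Slice 1: Δl = 1.5/cos(-15.7°) = 1.558 m; N'_1 = 17·cos(-15.7°) = 16.4; c'Δl = 16.98; W sinα = -4.6
Slice 2: Δl = 2.9/cos(-5.3°) = 2.912 m; N'_2 = 113·cos(-5.3°) = 112.5; c'Δl = 31.75; W sinα = -10.4
Slice 3: Δl = 1.4/cos4.7° = 1.405 m; N'_3 = 81·cos4.7° = 80.7; c'Δl = 15.31; W sinα = 6.6
Slice 4: Δl = 1.6/cos11.8° = 1.635 m; N'_4 = 106·cos11.8° = 103.8; c'Δl = 17.82; W sinα = 21.7
Slice 5: Δl = 2.8/cos22.5° = 3.031 m; N'_5 = 199·cos22.5° = 183.9; c'Δl = 33.03; W sinα = 76.2
Slice 6: Δl = 1.2/cos33.0° = 1.431 m; N'_6 = 79·cos33.0° = 66.3; c'Δl = 15.60; W sinα = 43.0
Slice 7: Δl = 2.7/cos44.7° = 3.799 m; N'_7 = 89·cos44.7° = 63.3; c'Δl = 41.40; W sinα = 62.6
Σc'Δl = 171.9 kN/m; ΣN' = 626.7 kN/m; ΣW sinα = 195.1 kN/m
Resisting = 171.9 + 626.7·tan35.4° = 171.9 + 445.4 = 617.3 kN/m
FS = 617.3 / 195.1 = 3.165

FS = 3.16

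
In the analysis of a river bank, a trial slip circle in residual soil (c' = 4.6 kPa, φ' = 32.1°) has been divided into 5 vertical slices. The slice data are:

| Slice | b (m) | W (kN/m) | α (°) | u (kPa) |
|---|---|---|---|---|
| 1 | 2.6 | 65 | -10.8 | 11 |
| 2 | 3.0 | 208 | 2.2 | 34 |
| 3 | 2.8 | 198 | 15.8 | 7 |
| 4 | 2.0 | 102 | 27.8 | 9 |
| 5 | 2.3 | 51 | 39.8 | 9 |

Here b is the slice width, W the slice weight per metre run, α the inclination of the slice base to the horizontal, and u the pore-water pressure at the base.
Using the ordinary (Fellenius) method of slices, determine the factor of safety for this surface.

Ordinary method of slices: FS = Σ[c'·Δl_i + (W_i cosα_i − u_i·Δl_i)·tanφ'] / Σ W_i sinα_i, with Δl_i = b_i / cosα_i.
Slice 1: Δl = 2.6/cos(-10.8°) = 2.647 m; N'_1 = 65·cos(-10.8°) − 11·2.647 = 34.7; c'Δl = 12.18; W sinα = -12.2
Slice 2: Δl = 3.0/cos2.2° = 3.002 m; N'_2 = 208·cos2.2° − 34·3.002 = 105.8; c'Δl = 13.81; W sinα = 8.0
Slice 3: Δl = 2.8/cos15.8° = 2.910 m; N'_3 = 198·cos15.8° − 7·2.910 = 170.1; c'Δl = 13.39; W sinα = 53.9
Slice 4: Δl = 2.0/cos27.8° = 2.261 m; N'_4 = 102·cos27.8° − 9·2.261 = 69.9; c'Δl = 10.40; W sinα = 47.6
Slice 5: Δl = 2.3/cos39.8° = 2.994 m; N'_5 = 51·cos39.8° − 9·2.994 = 12.2; c'Δl = 13.77; W sinα = 32.6
Σc'Δl = 63.5 kN/m; ΣN' = 392.8 kN/m; ΣW sinα = 129.9 kN/m
Resisting = 63.5 + 392.8·tan32.1° = 63.5 + 246.4 = 309.9 kN/m
FS = 309.9 / 129.9 = 2.385

FS = 2.39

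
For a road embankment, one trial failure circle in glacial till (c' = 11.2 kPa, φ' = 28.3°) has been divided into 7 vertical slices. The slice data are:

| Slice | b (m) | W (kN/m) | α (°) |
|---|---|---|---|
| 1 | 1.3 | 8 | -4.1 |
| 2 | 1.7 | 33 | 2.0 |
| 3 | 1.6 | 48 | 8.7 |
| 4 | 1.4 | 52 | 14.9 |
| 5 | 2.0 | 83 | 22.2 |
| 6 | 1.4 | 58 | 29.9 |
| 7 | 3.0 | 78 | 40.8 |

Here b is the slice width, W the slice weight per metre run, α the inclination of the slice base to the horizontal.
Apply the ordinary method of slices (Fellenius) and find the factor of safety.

Ordinary method of slices: FS = Σ[c'·Δl_i + (W_i cosα_i)·tanφ'] / Σ W_i sinα_i, with Δl_i = b_i / cosα_i.
Slice 1: Δl = 1.3/cos(-4.1°) = 1.303 m; N'_1 = 8·cos(-4.1°) = 8.0; c'Δl = 14.60; W sinα = -0.6
Slice 2: Δl = 1.7/cos2.0° = 1.701 m; N'_2 = 33·cos2.0° = 33.0; c'Δl = 19.05; W sinα = 1.2
Slice 3: Δl = 1.6/cos8.7° = 1.619 m; N'_3 = 48·cos8.7° = 47.4; c'Δl = 18.13; W sinα = 7.3
Slice 4: Δl = 1.4/cos14.9° = 1.449 m; N'_4 = 52·cos14.9° = 50.3; c'Δl = 16.23; W sinα = 13.4
Slice 5: Δl = 2.0/cos22.2° = 2.160 m; N'_5 = 83·cos22.2° = 76.8; c'Δl = 24.19; W sinα = 31.4
Slice 6: Δl = 1.4/cos29.9° = 1.615 m; N'_6 = 58·cos29.9° = 50.3; c'Δl = 18.09; W sinα = 28.9
Slice 7: Δl = 3.0/cos40.8° = 3.963 m; N'_7 = 78·cos40.8° = 59.0; c'Δl = 44.39; W sinα = 51.0
Σc'Δl = 154.7 kN/m; ΣN' = 324.8 kN/m; ΣW sinα = 132.5 kN/m
Resisting = 154.7 + 324.8·tan28.3° = 154.7 + 174.9 = 329.6 kN/m
FS = 329.6 / 132.5 = 2.488

FS = 2.49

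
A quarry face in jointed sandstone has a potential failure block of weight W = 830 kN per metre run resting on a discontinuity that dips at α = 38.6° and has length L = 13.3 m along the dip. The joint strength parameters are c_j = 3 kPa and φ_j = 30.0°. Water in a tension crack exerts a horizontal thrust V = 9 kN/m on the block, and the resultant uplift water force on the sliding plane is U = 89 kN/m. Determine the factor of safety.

FS = 0.69

Resolving the block weight along and normal to the plane and applying the Mohr–Coulomb strength on the joint:
N' = W cosα − U − V sinα = 830·cos38.6° − 89 − 9·sin38.6° = 554.0 kN/m
Driving force T = W sinα + V cosα = 830·sin38.6° + 9·cos38.6° = 524.9 kN/m
Resisting force R = c_j·L + N'·tanφ_j = 3·13.3 + 554.0·tan30.0° = 39.9 + 319.9 = 359.8 kN/m
FS = R / T = 359.8 / 524.9 = 0.685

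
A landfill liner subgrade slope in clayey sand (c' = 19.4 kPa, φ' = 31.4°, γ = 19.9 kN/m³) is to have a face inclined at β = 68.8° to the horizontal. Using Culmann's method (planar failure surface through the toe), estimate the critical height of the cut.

H_c = 15.09 m

Culmann's analysis gives the critical failure plane at α_cr = (β + φ')/2 = (68.8 + 31.4)/2 = 50.1°, and the critical height
H_c = (4c'/γ) · sinβ cosφ' / [1 − cos(β − φ')]
    = (4·19.4/19.9) · sin68.8°·cos31.4° / [1 − cos(37.4°)]
    = 3.899 · 0.9323·0.8536 / [1 − 0.7944]
    = 3.899 · 0.7958 / 0.2056
    = 15.09 m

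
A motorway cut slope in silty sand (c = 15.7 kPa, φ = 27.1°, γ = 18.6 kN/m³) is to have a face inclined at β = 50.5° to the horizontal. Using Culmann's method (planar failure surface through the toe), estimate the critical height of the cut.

H_c = 28.20 m

Culmann's analysis gives the critical failure plane at α_cr = (β + φ)/2 = (50.5 + 27.1)/2 = 38.8°, and the critical height
H_c = (4c/γ) · sinβ cosφ / [1 − cos(β − φ)]
    = (4·15.7/18.6) · sin50.5°·cos27.1° / [1 − cos(23.4°)]
    = 3.376 · 0.7716·0.8902 / [1 − 0.9178]
    = 3.376 · 0.6869 / 0.0822
    = 28.20 m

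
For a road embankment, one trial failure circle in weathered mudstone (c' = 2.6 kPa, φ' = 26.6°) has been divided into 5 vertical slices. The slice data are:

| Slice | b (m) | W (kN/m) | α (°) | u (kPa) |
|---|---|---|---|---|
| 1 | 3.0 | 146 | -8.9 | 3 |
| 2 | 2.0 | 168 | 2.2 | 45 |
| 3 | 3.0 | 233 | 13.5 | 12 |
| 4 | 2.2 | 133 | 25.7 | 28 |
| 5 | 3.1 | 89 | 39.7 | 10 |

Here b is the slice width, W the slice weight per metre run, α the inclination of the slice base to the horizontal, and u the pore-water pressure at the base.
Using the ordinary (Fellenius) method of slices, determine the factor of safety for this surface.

Ordinary method of slices: FS = Σ[c'·Δl_i + (W_i cosα_i − u_i·Δl_i)·tanφ'] / Σ W_i sinα_i, with Δl_i = b_i / cosα_i.
Slice 1: Δl = 3.0/cos(-8.9°) = 3.037 m; N'_1 = 146·cos(-8.9°) − 3·3.037 = 135.1; c'Δl = 7.90; W sinα = -22.6
Slice 2: Δl = 2.0/cos2.2° = 2.001 m; N'_2 = 168·cos2.2° − 45·2.001 = 77.8; c'Δl = 5.20; W sinα = 6.4
Slice 3: Δl = 3.0/cos13.5° = 3.085 m; N'_3 = 233·cos13.5° − 12·3.085 = 189.5; c'Δl = 8.02; W sinα = 54.4
Slice 4: Δl = 2.2/cos25.7° = 2.442 m; N'_4 = 133·cos25.7° − 28·2.442 = 51.5; c'Δl = 6.35; W sinα = 57.7
Slice 5: Δl = 3.1/cos39.7° = 4.029 m; N'_5 = 89·cos39.7° − 10·4.029 = 28.2; c'Δl = 10.48; W sinα = 56.9
Σc'Δl = 37.9 kN/m; ΣN' = 482.1 kN/m; ΣW sinα = 152.8 kN/m
Resisting = 37.9 + 482.1·tan26.6° = 37.9 + 241.4 = 279.4 kN/m
FS = 279.4 / 152.8 = 1.829

FS = 1.83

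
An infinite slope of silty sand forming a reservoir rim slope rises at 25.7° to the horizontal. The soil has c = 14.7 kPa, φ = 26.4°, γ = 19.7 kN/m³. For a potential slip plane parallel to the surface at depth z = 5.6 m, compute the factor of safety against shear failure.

FS = 1.37

For an infinite slope with a slip plane parallel to the surface (no pore pressure): FS = [c + γz cos²β tanφ] / [γz sinβ cosβ].
γz = 19.7·5.6 = 110.32 kN/m²
Numerator = 14.7 + 110.32·cos²25.7°·tan26.4° = 14.7 + 110.32·0.8119·0.4964 = 59.165 kPa
Denominator = 110.32·sin25.7°·cos25.7° = 110.32·0.4337·0.9011 = 43.109 kPa
FS = 59.165 / 43.109 = 1.372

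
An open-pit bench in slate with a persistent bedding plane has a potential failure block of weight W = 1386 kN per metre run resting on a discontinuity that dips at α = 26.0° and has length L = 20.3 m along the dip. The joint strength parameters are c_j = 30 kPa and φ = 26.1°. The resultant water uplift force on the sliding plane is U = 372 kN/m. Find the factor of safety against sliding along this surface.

Resolving the block weight along and normal to the plane and applying the Mohr–Coulomb strength on the joint:
N' = W cosα − U = 1386·cos26.0° − 372 = 873.7 kN/m
Driving force T = W sinα = 1386·sin26.0° = 607.6 kN/m
Resisting force R = c_j·L + N'·tanφ = 30·20.3 + 873.7·tan26.1° = 609.0 + 428.0 = 1037.0 kN/m
FS = R / T = 1037.0 / 607.6 = 1.707

FS = 1.71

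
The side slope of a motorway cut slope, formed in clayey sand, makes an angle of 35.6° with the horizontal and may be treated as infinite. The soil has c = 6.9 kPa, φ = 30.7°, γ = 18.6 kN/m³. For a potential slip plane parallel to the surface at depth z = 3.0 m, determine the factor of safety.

FS = 1.09

For an infinite slope with a slip plane parallel to the surface (no pore pressure): FS = [c + γz cos²β tanφ] / [γz sinβ cosβ].
γz = 18.6·3.0 = 55.80 kN/m²
Numerator = 6.9 + 55.80·cos²35.6°·tan30.7° = 6.9 + 55.80·0.6611·0.5938 = 28.804 kPa
Denominator = 55.80·sin35.6°·cos35.6° = 55.80·0.5821·0.8131 = 26.412 kPa
FS = 28.804 / 26.412 = 1.091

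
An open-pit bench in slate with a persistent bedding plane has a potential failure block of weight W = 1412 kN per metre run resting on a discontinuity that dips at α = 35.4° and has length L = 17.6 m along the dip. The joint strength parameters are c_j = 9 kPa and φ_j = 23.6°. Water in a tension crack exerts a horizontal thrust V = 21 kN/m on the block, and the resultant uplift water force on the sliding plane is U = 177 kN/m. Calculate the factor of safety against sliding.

Resolving the block weight along and normal to the plane and applying the Mohr–Coulomb strength on the joint:
N' = W cosα − U − V sinα = 1412·cos35.4° − 177 − 21·sin35.4° = 961.8 kN/m
Driving force T = W sinα + V cosα = 1412·sin35.4° + 21·cos35.4° = 835.1 kN/m
Resisting force R = c_j·L + N'·tanφ_j = 9·17.6 + 961.8·tan23.6° = 158.4 + 420.2 = 578.6 kN/m
FS = R / T = 578.6 / 835.1 = 0.693

FS = 0.69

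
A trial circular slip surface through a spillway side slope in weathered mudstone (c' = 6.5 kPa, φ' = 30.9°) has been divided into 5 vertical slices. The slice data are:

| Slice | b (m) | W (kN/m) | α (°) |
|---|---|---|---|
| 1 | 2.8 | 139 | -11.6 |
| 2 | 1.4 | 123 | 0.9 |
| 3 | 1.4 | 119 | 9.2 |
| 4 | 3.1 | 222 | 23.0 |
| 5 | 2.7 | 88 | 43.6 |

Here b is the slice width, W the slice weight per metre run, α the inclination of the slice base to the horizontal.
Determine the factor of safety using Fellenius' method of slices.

Ordinary method of slices: FS = Σ[c'·Δl_i + (W_i cosα_i)·tanφ'] / Σ W_i sinα_i, with Δl_i = b_i / cosα_i.
Slice 1: Δl = 2.8/cos(-11.6°) = 2.858 m; N'_1 = 139·cos(-11.6°) = 136.2; c'Δl = 18.58; W sinα = -27.9
Slice 2: Δl = 1.4/cos0.9° = 1.400 m; N'_2 = 123·cos0.9° = 123.0; c'Δl = 9.10; W sinα = 1.9
Slice 3: Δl = 1.4/cos9.2° = 1.418 m; N'_3 = 119·cos9.2° = 117.5; c'Δl = 9.22; W sinα = 19.0
Slice 4: Δl = 3.1/cos23.0° = 3.368 m; N'_4 = 222·cos23.0° = 204.4; c'Δl = 21.89; W sinα = 86.7
Slice 5: Δl = 2.7/cos43.6° = 3.728 m; N'_5 = 88·cos43.6° = 63.7; c'Δl = 24.23; W sinα = 60.7
Σc'Δl = 83.0 kN/m; ΣN' = 644.7 kN/m; ΣW sinα = 140.4 kN/m
Resisting = 83.0 + 644.7·tan30.9° = 83.0 + 385.8 = 468.9 kN/m
FS = 468.9 / 140.4 = 3.339

FS = 3.34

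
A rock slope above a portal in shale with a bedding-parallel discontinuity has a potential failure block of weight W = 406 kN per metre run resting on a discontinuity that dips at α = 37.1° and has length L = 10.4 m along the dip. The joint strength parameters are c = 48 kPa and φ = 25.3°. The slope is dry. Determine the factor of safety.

Resolving the block weight along and normal to the plane and applying the Mohr–Coulomb strength on the joint:
N' = W cosα = 406·cos37.1° = 323.8 kN/m
Driving force T = W sinα = 406·sin37.1° = 244.9 kN/m
Resisting force R = c·L + N'·tanφ = 48·10.4 + 323.8·tan25.3° = 499.2 + 153.1 = 652.3 kN/m
FS = R / T = 652.3 / 244.9 = 2.663

FS = 2.66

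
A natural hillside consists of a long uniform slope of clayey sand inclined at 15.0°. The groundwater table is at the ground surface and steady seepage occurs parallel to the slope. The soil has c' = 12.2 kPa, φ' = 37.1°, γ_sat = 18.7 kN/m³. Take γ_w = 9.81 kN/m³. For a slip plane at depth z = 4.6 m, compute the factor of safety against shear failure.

FS = 1.91

With seepage parallel to the slope and the water table at the surface, the effective normal stress on the slip plane uses the buoyant unit weight γ' = γ_sat − γ_w while the driving shear stress uses γ_sat:
FS = [c' + γ' z cos²β tanφ'] / [γ_sat z sinβ cosβ]
γ' = 18.7 − 9.81 = 8.89 kN/m³
Numerator = 12.2 + 8.89·4.6·cos²15.0°·tan37.1° = 12.2 + 8.89·4.6·0.9330·0.7563 = 41.056 kPa
Denominator = 18.7·4.6·sin15.0°·cos15.0° = 18.7·4.6·0.2588·0.9659 = 21.505 kPa
FS = 41.056 / 21.505 = 1.909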